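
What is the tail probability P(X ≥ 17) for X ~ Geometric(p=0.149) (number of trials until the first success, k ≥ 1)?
0.075661

We have X ~ Geometric(p=0.149) (number of trials until the first success, k ≥ 1).

For discrete distributions, P(X ≥ 17) = 1 - P(X ≤ 16).

P(X ≤ 16) = 0.924339
P(X ≥ 17) = 1 - 0.924339 = 0.075661

So there's approximately a 7.6% chance that X is at least 17.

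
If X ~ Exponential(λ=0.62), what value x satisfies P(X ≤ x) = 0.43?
0.9066

We have X ~ Exponential(λ=0.62).

We want to find x such that P(X ≤ x) = 0.43.

This is the 43rd percentile, which means 43% of values fall below this point.

Using the inverse CDF (quantile function):
x = F⁻¹(0.43) = 0.9066

Verification: P(X ≤ 0.9066) = 0.43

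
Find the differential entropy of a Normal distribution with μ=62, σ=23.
4.5544 nats

We have X ~ Normal(μ=62, σ=23).

The differential entropy measures the uncertainty or information content of the distribution.

For a Normal distribution with μ=62, σ=23:
h(X) = 4.5544 nats

(In bits, this would be 6.5707 bits.)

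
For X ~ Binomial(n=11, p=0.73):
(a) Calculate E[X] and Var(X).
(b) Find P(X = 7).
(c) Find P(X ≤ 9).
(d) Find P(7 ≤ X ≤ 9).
(a) E[X] = 8.0300, Var(X) = 2.1681
(b) P(X = 7) = 0.193744
(c) P(X ≤ 9) = 0.840988
(d) P(7 ≤ X ≤ 9) = 0.691704

We have X ~ Binomial(n=11, p=0.73).

(a) Moments:
E[X] = 8.0300
Var(X) = 2.1681
σ = √Var(X) = 1.4724

(b) Point probability using PMF:
P(X = 7) = 0.193744

(c) Cumulative probability using CDF:
P(X ≤ 9) = F(9) = 0.840988

(d) Range probability:
P(7 ≤ X ≤ 9) = P(X ≤ 9) - P(X ≤ 6)
                   = F(9) - F(6)
                   = 0.840988 - 0.149284
                   = 0.691704

This means approximately 69.2% of outcomes fall in the interval [7, 9].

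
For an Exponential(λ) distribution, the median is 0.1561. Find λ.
λ = 4.4404

For X ~ Exponential(λ), the CDF is F(x) = 1 - e^(-λx).
The median m satisfies F(m) = 0.5:
1 - e^(-λm) = 0.5
e^(-λm) = 0.5
λm = ln(2)
m = ln(2) / λ

Given m = 0.1561:
λ = ln(2) / 0.1561 = 0.693147 / 0.1561 = 4.4404

Verification: ln(2) / 4.4404 = 0.1561 ✓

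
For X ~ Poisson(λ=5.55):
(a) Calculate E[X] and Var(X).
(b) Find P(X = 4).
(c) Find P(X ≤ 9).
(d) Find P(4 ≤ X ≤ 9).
(a) E[X] = 5.5500, Var(X) = 5.5500
(b) P(X = 4) = 0.153683
(c) P(X ≤ 9) = 0.943588
(d) P(4 ≤ X ≤ 9) = 0.747491

We have X ~ Poisson(λ=5.55).

(a) Moments:
E[X] = 5.5500
Var(X) = 5.5500
σ = √Var(X) = 2.3558

(b) Point probability using PMF:
P(X = 4) = 0.153683

(c) Cumulative probability using CDF:
P(X ≤ 9) = F(9) = 0.943588

(d) Range probability:
P(4 ≤ X ≤ 9) = P(X ≤ 9) - P(X ≤ 3)
                   = F(9) - F(3)
                   = 0.943588 - 0.196097
                   = 0.747491

This means approximately 74.7% of outcomes fall in the interval [4, 9].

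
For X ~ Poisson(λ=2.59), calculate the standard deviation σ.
1.6093

We have X ~ Poisson(λ=2.59).

For a Poisson distribution with λ=2.59:
σ = √Var(X) = 1.6093

The standard deviation is the square root of the variance.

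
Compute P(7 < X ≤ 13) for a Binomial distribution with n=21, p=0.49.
0.808891

We have X ~ Binomial(n=21, p=0.49).

To find P(7 < X ≤ 13), we use:
P(7 < X ≤ 13) = P(X ≤ 13) - P(X ≤ 7)
                 = F(13) - F(7)
                 = 0.919987 - 0.111096
                 = 0.808891

So there's approximately a 80.9% chance that X falls in this range.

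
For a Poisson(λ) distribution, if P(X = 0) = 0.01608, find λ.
λ = 4.1302

For a Poisson(λ) distribution, the PMF at 0 is:
P(X = 0) = λ^0 e^(-λ) / 0! = e^(-λ)

Given P(X = 0) = 0.01608:
e^(-λ) = 0.01608
-λ = ln(0.01608)
λ = -ln(0.01608) = 4.1302

Verification: e^(-4.1302) = 0.01608 ✓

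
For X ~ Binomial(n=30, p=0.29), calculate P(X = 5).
0.055883

We have X ~ Binomial(n=30, p=0.29).

For a Binomial distribution, the PMF gives us the probability of each outcome.

Using the PMF formula:
P(X = 5) = 0.055883

Rounded to 4 decimal places: 0.0559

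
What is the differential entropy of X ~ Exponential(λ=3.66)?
-0.2975 nats

We have X ~ Exponential(λ=3.66).

The differential entropy measures the uncertainty or information content of the distribution.

For an Exponential distribution with λ=3.66:
h(X) = -0.2975 nats

(In bits, this would be -0.4291 bits.)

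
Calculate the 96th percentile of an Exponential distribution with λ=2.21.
1.4565

We have X ~ Exponential(λ=2.21).

We want to find x such that P(X ≤ x) = 0.96.

This is the 96th percentile, which means 96% of values fall below this point.

Using the inverse CDF (quantile function):
x = F⁻¹(0.96) = 1.4565

Verification: P(X ≤ 1.4565) = 0.96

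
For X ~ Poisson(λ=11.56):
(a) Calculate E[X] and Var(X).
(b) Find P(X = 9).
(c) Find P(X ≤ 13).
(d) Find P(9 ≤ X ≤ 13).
(a) E[X] = 11.5600, Var(X) = 11.5600
(b) P(X = 9) = 0.096920
(c) P(X ≤ 13) = 0.727012
(d) P(9 ≤ X ≤ 13) = 0.540991

We have X ~ Poisson(λ=11.56).

(a) Moments:
E[X] = 11.5600
Var(X) = 11.5600
σ = √Var(X) = 3.4000

(b) Point probability using PMF:
P(X = 9) = 0.096920

(c) Cumulative probability using CDF:
P(X ≤ 13) = F(13) = 0.727012

(d) Range probability:
P(9 ≤ X ≤ 13) = P(X ≤ 13) - P(X ≤ 8)
                   = F(13) - F(8)
                   = 0.727012 - 0.186021
                   = 0.540991

This means approximately 54.1% of outcomes fall in the interval [9, 13].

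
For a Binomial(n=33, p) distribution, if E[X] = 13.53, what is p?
p = 0.41

For a Binomial(n, p) distribution:
E[X] = n × p

Given n = 33 and E[X] = 13.53:
13.53 = 33 × p
p = 13.53 / 33 = 0.41

Verification: Binomial(33, 0.41) has E[X] = 13.53 ✓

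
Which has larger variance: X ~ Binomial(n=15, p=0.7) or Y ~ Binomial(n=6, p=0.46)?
X has larger variance (3.1500 > 1.4904)

Compute the variance for each distribution:

X ~ Binomial(n=15, p=0.7):
Var(X) = 3.1500

Y ~ Binomial(n=6, p=0.46):
Var(Y) = 1.4904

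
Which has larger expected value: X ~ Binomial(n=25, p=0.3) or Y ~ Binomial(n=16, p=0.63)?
Y has larger mean (10.0800 > 7.5000)

Compute the expected value for each distribution:

X ~ Binomial(n=25, p=0.3):
E[X] = 7.5000

Y ~ Binomial(n=16, p=0.63):
E[Y] = 10.0800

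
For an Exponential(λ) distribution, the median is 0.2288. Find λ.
λ = 3.0295

For X ~ Exponential(λ), the CDF is F(x) = 1 - e^(-λx).
The median m satisfies F(m) = 0.5:
1 - e^(-λm) = 0.5
e^(-λm) = 0.5
λm = ln(2)
m = ln(2) / λ

Given m = 0.2288:
λ = ln(2) / 0.2288 = 0.693147 / 0.2288 = 3.0295

Verification: ln(2) / 3.0295 = 0.2288 ✓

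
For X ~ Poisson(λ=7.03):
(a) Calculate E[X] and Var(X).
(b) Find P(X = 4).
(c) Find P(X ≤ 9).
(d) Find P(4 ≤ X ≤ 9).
(a) E[X] = 7.0300, Var(X) = 7.0300
(b) P(X = 4) = 0.090057
(c) P(X ≤ 9) = 0.827441
(d) P(4 ≤ X ≤ 9) = 0.747226

We have X ~ Poisson(λ=7.03).

(a) Moments:
E[X] = 7.0300
Var(X) = 7.0300
σ = √Var(X) = 2.6514

(b) Point probability using PMF:
P(X = 4) = 0.090057

(c) Cumulative probability using CDF:
P(X ≤ 9) = F(9) = 0.827441

(d) Range probability:
P(4 ≤ X ≤ 9) = P(X ≤ 9) - P(X ≤ 3)
                   = F(9) - F(3)
                   = 0.827441 - 0.080215
                   = 0.747226

This means approximately 74.7% of outcomes fall in the interval [4, 9].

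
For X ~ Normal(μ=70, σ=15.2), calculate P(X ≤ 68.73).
0.466706

We have X ~ Normal(μ=70, σ=15.2).

The CDF gives us P(X ≤ k).

Using the CDF:
P(X ≤ 68.73) = 0.466706

This means there's approximately a 46.7% chance that X is at most 68.73.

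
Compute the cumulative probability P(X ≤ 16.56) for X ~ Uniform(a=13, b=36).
0.154783

We have X ~ Uniform(a=13, b=36).

The CDF gives us P(X ≤ k).

Using the CDF:
P(X ≤ 16.56) = 0.154783

This means there's approximately a 15.5% chance that X is at most 16.56.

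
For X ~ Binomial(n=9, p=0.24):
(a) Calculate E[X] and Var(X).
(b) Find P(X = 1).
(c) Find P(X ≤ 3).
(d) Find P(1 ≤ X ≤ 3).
(a) E[X] = 2.1600, Var(X) = 1.6416
(b) P(X = 1) = 0.240416
(c) P(X ≤ 3) = 0.852455
(d) P(1 ≤ X ≤ 3) = 0.767865

We have X ~ Binomial(n=9, p=0.24).

(a) Moments:
E[X] = 2.1600
Var(X) = 1.6416
σ = √Var(X) = 1.2812

(b) Point probability using PMF:
P(X = 1) = 0.240416

(c) Cumulative probability using CDF:
P(X ≤ 3) = F(3) = 0.852455

(d) Range probability:
P(1 ≤ X ≤ 3) = P(X ≤ 3) - P(X ≤ 0)
                   = F(3) - F(0)
                   = 0.852455 - 0.084591
                   = 0.767865

This means approximately 76.8% of outcomes fall in the interval [1, 3].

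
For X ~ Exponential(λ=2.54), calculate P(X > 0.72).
0.160606

We have X ~ Exponential(λ=2.54).

P(X > 0.72) = 1 - P(X ≤ 0.72)
                = 1 - F(0.72)
                = 1 - 0.839394
                = 0.160606

So there's approximately a 16.1% chance that X exceeds 0.72.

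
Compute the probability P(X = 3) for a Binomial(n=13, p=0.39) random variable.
0.121020

We have X ~ Binomial(n=13, p=0.39).

For a Binomial distribution, the PMF gives us the probability of each outcome.

Using the PMF formula:
P(X = 3) = 0.121020

Rounded to 4 decimal places: 0.1210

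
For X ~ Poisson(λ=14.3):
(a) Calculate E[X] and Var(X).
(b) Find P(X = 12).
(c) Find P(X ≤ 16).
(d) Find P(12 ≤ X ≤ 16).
(a) E[X] = 14.3000, Var(X) = 14.3000
(b) P(X = 12) = 0.094034
(c) P(X ≤ 16) = 0.729418
(d) P(12 ≤ X ≤ 16) = 0.493870

We have X ~ Poisson(λ=14.3).

(a) Moments:
E[X] = 14.3000
Var(X) = 14.3000
σ = √Var(X) = 3.7815

(b) Point probability using PMF:
P(X = 12) = 0.094034

(c) Cumulative probability using CDF:
P(X ≤ 16) = F(16) = 0.729418

(d) Range probability:
P(12 ≤ X ≤ 16) = P(X ≤ 16) - P(X ≤ 11)
                   = F(16) - F(11)
                   = 0.729418 - 0.235549
                   = 0.493870

This means approximately 49.4% of outcomes fall in the interval [12, 16].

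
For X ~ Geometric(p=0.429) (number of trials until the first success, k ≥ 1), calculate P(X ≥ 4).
0.186169

We have X ~ Geometric(p=0.429) (number of trials until the first success, k ≥ 1).

For discrete distributions, P(X ≥ 4) = 1 - P(X ≤ 3).

P(X ≤ 3) = 0.813831
P(X ≥ 4) = 1 - 0.813831 = 0.186169

So there's approximately a 18.6% chance that X is at least 4.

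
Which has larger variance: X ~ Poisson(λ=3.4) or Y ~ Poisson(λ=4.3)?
Y has larger variance (4.3000 > 3.4000)

Compute the variance for each distribution:

X ~ Poisson(λ=3.4):
Var(X) = 3.4000

Y ~ Poisson(λ=4.3):
Var(Y) = 4.3000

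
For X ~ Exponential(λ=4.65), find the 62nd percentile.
0.2081

We have X ~ Exponential(λ=4.65).

We want to find x such that P(X ≤ x) = 0.62.

This is the 62nd percentile, which means 62% of values fall below this point.

Using the inverse CDF (quantile function):
x = F⁻¹(0.62) = 0.2081

Verification: P(X ≤ 0.2081) = 0.62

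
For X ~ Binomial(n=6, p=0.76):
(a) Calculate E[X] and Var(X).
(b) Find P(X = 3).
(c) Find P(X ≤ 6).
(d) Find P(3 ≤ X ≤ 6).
(a) E[X] = 4.5600, Var(X) = 1.0944
(b) P(X = 3) = 0.121368
(c) P(X ≤ 6) = 1.000000
(d) P(3 ≤ X ≤ 6) = 0.967433

We have X ~ Binomial(n=6, p=0.76).

(a) Moments:
E[X] = 4.5600
Var(X) = 1.0944
σ = √Var(X) = 1.0461

(b) Point probability using PMF:
P(X = 3) = 0.121368

(c) Cumulative probability using CDF:
P(X ≤ 6) = F(6) = 1.000000

(d) Range probability:
P(3 ≤ X ≤ 6) = P(X ≤ 6) - P(X ≤ 2)
                   = F(6) - F(2)
                   = 1.000000 - 0.032567
                   = 0.967433

This means approximately 96.7% of outcomes fall in the interval [3, 6].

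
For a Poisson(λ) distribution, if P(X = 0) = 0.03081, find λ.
λ = 3.4799

For a Poisson(λ) distribution, the PMF at 0 is:
P(X = 0) = λ^0 e^(-λ) / 0! = e^(-λ)

Given P(X = 0) = 0.03081:
e^(-λ) = 0.03081
-λ = ln(0.03081)
λ = -ln(0.03081) = 3.4799

Verification: e^(-3.4799) = 0.03081 ✓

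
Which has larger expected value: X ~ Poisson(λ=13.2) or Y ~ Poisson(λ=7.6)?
X has larger mean (13.2000 > 7.6000)

Compute the expected value for each distribution:

X ~ Poisson(λ=13.2):
E[X] = 13.2000

Y ~ Poisson(λ=7.6):
E[Y] = 7.6000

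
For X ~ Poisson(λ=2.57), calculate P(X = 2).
0.252755

We have X ~ Poisson(λ=2.57).

For a Poisson distribution, the PMF gives us the probability of each outcome.

Using the PMF formula:
P(X = 2) = 0.252755

Rounded to 4 decimal places: 0.2528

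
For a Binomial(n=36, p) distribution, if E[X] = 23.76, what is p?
p = 0.66

For a Binomial(n, p) distribution:
E[X] = n × p

Given n = 36 and E[X] = 23.76:
23.76 = 36 × p
p = 23.76 / 36 = 0.66

Verification: Binomial(36, 0.66) has E[X] = 23.76 ✓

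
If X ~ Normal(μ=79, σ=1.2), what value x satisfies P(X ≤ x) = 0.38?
78.6334

We have X ~ Normal(μ=79, σ=1.2).

We want to find x such that P(X ≤ x) = 0.38.

This is the 38th percentile, which means 38% of values fall below this point.

Using the inverse CDF (quantile function):
x = F⁻¹(0.38) = 78.6334

Verification: P(X ≤ 78.6334) = 0.38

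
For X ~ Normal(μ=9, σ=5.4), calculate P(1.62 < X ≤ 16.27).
0.825032

We have X ~ Normal(μ=9, σ=5.4).

To find P(1.62 < X ≤ 16.27), we use:
P(1.62 < X ≤ 16.27) = P(X ≤ 16.27) - P(X ≤ 1.62)
                 = F(16.27) - F(1.62)
                 = 0.910897 - 0.085865
                 = 0.825032

So there's approximately a 82.5% chance that X falls in this range.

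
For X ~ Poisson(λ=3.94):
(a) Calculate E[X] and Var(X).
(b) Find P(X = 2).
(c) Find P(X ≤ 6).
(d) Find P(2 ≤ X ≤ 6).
(a) E[X] = 3.9400, Var(X) = 3.9400
(b) P(X = 2) = 0.150953
(c) P(X ≤ 6) = 0.895484
(d) P(2 ≤ X ≤ 6) = 0.799409

We have X ~ Poisson(λ=3.94).

(a) Moments:
E[X] = 3.9400
Var(X) = 3.9400
σ = √Var(X) = 1.9849

(b) Point probability using PMF:
P(X = 2) = 0.150953

(c) Cumulative probability using CDF:
P(X ≤ 6) = F(6) = 0.895484

(d) Range probability:
P(2 ≤ X ≤ 6) = P(X ≤ 6) - P(X ≤ 1)
                   = F(6) - F(1)
                   = 0.895484 - 0.096074
                   = 0.799409

This means approximately 79.9% of outcomes fall in the interval [2, 6].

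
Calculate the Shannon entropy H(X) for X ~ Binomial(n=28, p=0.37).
2.3558 nats

We have X ~ Binomial(n=28, p=0.37).

The Shannon entropy measures the uncertainty or information content of the distribution.

For a Binomial distribution with n=28, p=0.37:
H(X) = 2.3558 nats

(In bits, this would be 3.3988 bits.)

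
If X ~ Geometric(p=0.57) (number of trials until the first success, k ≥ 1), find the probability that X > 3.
0.079507

We have X ~ Geometric(p=0.57) (number of trials until the first success, k ≥ 1).

P(X > 3) = 1 - P(X ≤ 3)
                = 1 - F(3)
                = 1 - 0.920493
                = 0.079507

So there's approximately a 8.0% chance that X exceeds 3.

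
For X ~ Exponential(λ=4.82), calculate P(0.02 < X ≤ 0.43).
0.782243

We have X ~ Exponential(λ=4.82).

To find P(0.02 < X ≤ 0.43), we use:
P(0.02 < X ≤ 0.43) = P(X ≤ 0.43) - P(X ≤ 0.02)
                 = F(0.43) - F(0.02)
                 = 0.874142 - 0.091899
                 = 0.782243

So there's approximately a 78.2% chance that X falls in this range.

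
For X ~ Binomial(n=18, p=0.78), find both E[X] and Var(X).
E[X] = 14.0400, Var(X) = 3.0888

We have X ~ Binomial(n=18, p=0.78).

For a Binomial distribution with n=18, p=0.78:

Expected value:
E[X] = 14.0400

Variance:
Var(X) = 3.0888

Standard deviation:
σ = √Var(X) = 1.7575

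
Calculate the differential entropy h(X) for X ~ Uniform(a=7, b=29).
3.0910 nats

We have X ~ Uniform(a=7, b=29).

The differential entropy measures the uncertainty or information content of the distribution.

For a Uniform distribution with a=7, b=29:
h(X) = 3.0910 nats

(In bits, this would be 4.4594 bits.)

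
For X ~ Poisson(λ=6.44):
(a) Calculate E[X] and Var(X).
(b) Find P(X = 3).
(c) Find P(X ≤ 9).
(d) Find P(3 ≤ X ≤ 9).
(a) E[X] = 6.4400, Var(X) = 6.4400
(b) P(X = 3) = 0.071064
(c) P(X ≤ 9) = 0.882473
(d) P(3 ≤ X ≤ 9) = 0.837491

We have X ~ Poisson(λ=6.44).

(a) Moments:
E[X] = 6.4400
Var(X) = 6.4400
σ = √Var(X) = 2.5377

(b) Point probability using PMF:
P(X = 3) = 0.071064

(c) Cumulative probability using CDF:
P(X ≤ 9) = F(9) = 0.882473

(d) Range probability:
P(3 ≤ X ≤ 9) = P(X ≤ 9) - P(X ≤ 2)
                   = F(9) - F(2)
                   = 0.882473 - 0.044982
                   = 0.837491

This means approximately 83.7% of outcomes fall in the interval [3, 9].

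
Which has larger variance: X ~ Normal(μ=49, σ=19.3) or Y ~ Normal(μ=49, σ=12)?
X has larger variance (372.4900 > 144.0000)

Compute the variance for each distribution:

X ~ Normal(μ=49, σ=19.3):
Var(X) = 372.4900

Y ~ Normal(μ=49, σ=12):
Var(Y) = 144.0000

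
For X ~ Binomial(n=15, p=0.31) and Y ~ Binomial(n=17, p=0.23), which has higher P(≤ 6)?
Y has higher probability (P(Y ≤ 6) = 0.9264 > P(X ≤ 6) = 0.8491)

Compute P(≤ 6) for each distribution:

X ~ Binomial(n=15, p=0.31):
P(X ≤ 6) = 0.8491

Y ~ Binomial(n=17, p=0.23):
P(Y ≤ 6) = 0.9264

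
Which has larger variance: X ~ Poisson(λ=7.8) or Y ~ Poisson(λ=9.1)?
Y has larger variance (9.1000 > 7.8000)

Compute the variance for each distribution:

X ~ Poisson(λ=7.8):
Var(X) = 7.8000

Y ~ Poisson(λ=9.1):
Var(Y) = 9.1000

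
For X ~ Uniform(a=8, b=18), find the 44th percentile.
12.4000

We have X ~ Uniform(a=8, b=18).

We want to find x such that P(X ≤ x) = 0.44.

This is the 44th percentile, which means 44% of values fall below this point.

Using the inverse CDF (quantile function):
x = F⁻¹(0.44) = 12.4000

Verification: P(X ≤ 12.4000) = 0.44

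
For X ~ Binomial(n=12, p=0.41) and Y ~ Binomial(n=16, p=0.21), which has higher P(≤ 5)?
Y has higher probability (P(Y ≤ 5) = 0.9008 > P(X ≤ 5) = 0.6384)

Compute P(≤ 5) for each distribution:

X ~ Binomial(n=12, p=0.41):
P(X ≤ 5) = 0.6384

Y ~ Binomial(n=16, p=0.21):
P(Y ≤ 5) = 0.9008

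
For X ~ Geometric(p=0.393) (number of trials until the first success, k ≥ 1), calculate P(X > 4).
0.135755

We have X ~ Geometric(p=0.393) (number of trials until the first success, k ≥ 1).

P(X > 4) = 1 - P(X ≤ 4)
                = 1 - F(4)
                = 1 - 0.864245
                = 0.135755

So there's approximately a 13.6% chance that X exceeds 4.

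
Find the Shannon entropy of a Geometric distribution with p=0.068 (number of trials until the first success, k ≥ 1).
3.6534 nats

We have X ~ Geometric(p=0.068) (number of trials until the first success, k ≥ 1).

The Shannon entropy measures the uncertainty or information content of the distribution.

For a Geometric distribution with p=0.068 (number of trials until the first success, k ≥ 1):
H(X) = 3.6534 nats

(In bits, this would be 5.2708 bits.)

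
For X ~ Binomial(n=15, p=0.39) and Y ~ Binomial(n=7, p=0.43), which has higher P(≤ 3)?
Y has higher probability (P(Y ≤ 3) = 0.6502 > P(X ≤ 3) = 0.1039)

Compute P(≤ 3) for each distribution:

X ~ Binomial(n=15, p=0.39):
P(X ≤ 3) = 0.1039

Y ~ Binomial(n=7, p=0.43):
P(Y ≤ 3) = 0.6502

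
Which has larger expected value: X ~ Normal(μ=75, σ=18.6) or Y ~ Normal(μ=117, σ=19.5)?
Y has larger mean (117.0000 > 75.0000)

Compute the expected value for each distribution:

X ~ Normal(μ=75, σ=18.6):
E[X] = 75.0000

Y ~ Normal(μ=117, σ=19.5):
E[Y] = 117.0000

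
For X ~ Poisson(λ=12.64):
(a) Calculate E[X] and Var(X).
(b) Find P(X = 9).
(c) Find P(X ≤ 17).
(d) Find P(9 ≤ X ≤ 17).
(a) E[X] = 12.6400, Var(X) = 12.6400
(b) P(X = 9) = 0.073532
(c) P(X ≤ 17) = 0.909158
(d) P(9 ≤ X ≤ 17) = 0.791762

We have X ~ Poisson(λ=12.64).

(a) Moments:
E[X] = 12.6400
Var(X) = 12.6400
σ = √Var(X) = 3.5553

(b) Point probability using PMF:
P(X = 9) = 0.073532

(c) Cumulative probability using CDF:
P(X ≤ 17) = F(17) = 0.909158

(d) Range probability:
P(9 ≤ X ≤ 17) = P(X ≤ 17) - P(X ≤ 8)
                   = F(17) - F(8)
                   = 0.909158 - 0.117396
                   = 0.791762

This means approximately 79.2% of outcomes fall in the interval [9, 17].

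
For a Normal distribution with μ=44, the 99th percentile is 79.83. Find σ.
σ = 15.4018

For X ~ Normal(μ, σ), the p-th percentile satisfies x = μ + z_p × σ,
where z_p = Φ⁻¹(p) is the standard normal quantile.

Step 1: z_{0.99} = Φ⁻¹(0.99) = 2.3263

Step 2: Solve for σ:
79.83 = 44 + 2.3263 × σ
σ = (79.83 - 44) / 2.3263
σ = 35.83 / 2.3263
σ = 15.4018

Verification: μ + z × σ = 44 + 2.3263 × 15.4018 = 79.83 ✓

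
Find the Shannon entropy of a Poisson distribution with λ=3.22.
1.9701 nats

We have X ~ Poisson(λ=3.22).

The Shannon entropy measures the uncertainty or information content of the distribution.

For a Poisson distribution with λ=3.22:
H(X) = 1.9701 nats

(In bits, this would be 2.8422 bits.)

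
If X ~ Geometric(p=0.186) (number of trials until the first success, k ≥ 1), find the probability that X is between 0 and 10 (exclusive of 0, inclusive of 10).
0.872284

We have X ~ Geometric(p=0.186) (number of trials until the first success, k ≥ 1).

To find P(0 < X ≤ 10), we use:
P(0 < X ≤ 10) = P(X ≤ 10) - P(X ≤ 0)
                 = F(10) - F(0)
                 = 0.872284 - 0.000000
                 = 0.872284

So there's approximately a 87.2% chance that X falls in this range.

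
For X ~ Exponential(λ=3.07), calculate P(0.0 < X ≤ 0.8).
0.914223

We have X ~ Exponential(λ=3.07).

To find P(0.0 < X ≤ 0.8), we use:
P(0.0 < X ≤ 0.8) = P(X ≤ 0.8) - P(X ≤ 0.0)
                 = F(0.8) - F(0.0)
                 = 0.914223 - 0.000000
                 = 0.914223

So there's approximately a 91.4% chance that X falls in this range.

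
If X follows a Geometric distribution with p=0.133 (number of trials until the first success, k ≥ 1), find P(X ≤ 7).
0.631758

We have X ~ Geometric(p=0.133) (number of trials until the first success, k ≥ 1).

The CDF gives us P(X ≤ k).

Using the CDF:
P(X ≤ 7) = 0.631758

This means there's approximately a 63.2% chance that X is at most 7.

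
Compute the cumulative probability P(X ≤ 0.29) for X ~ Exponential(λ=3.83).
0.670672

We have X ~ Exponential(λ=3.83).

The CDF gives us P(X ≤ k).

Using the CDF:
P(X ≤ 0.29) = 0.670672

This means there's approximately a 67.1% chance that X is at most 0.29.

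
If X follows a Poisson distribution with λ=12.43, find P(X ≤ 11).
0.413400

We have X ~ Poisson(λ=12.43).

The CDF gives us P(X ≤ k).

Using the CDF:
P(X ≤ 11) = 0.413400

This means there's approximately a 41.3% chance that X is at most 11.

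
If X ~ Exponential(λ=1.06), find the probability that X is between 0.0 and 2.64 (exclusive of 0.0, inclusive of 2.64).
0.939093

We have X ~ Exponential(λ=1.06).

To find P(0.0 < X ≤ 2.64), we use:
P(0.0 < X ≤ 2.64) = P(X ≤ 2.64) - P(X ≤ 0.0)
                 = F(2.64) - F(0.0)
                 = 0.939093 - 0.000000
                 = 0.939093

So there's approximately a 93.9% chance that X falls in this range.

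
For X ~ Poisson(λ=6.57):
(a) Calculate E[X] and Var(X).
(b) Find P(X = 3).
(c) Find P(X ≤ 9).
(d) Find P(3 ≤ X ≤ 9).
(a) E[X] = 6.5700, Var(X) = 6.5700
(b) P(X = 3) = 0.066257
(c) P(X ≤ 9) = 0.871297
(d) P(3 ≤ X ≤ 9) = 0.830431

We have X ~ Poisson(λ=6.57).

(a) Moments:
E[X] = 6.5700
Var(X) = 6.5700
σ = √Var(X) = 2.5632

(b) Point probability using PMF:
P(X = 3) = 0.066257

(c) Cumulative probability using CDF:
P(X ≤ 9) = F(9) = 0.871297

(d) Range probability:
P(3 ≤ X ≤ 9) = P(X ≤ 9) - P(X ≤ 2)
                   = F(9) - F(2)
                   = 0.871297 - 0.040866
                   = 0.830431

This means approximately 83.0% of outcomes fall in the interval [3, 9].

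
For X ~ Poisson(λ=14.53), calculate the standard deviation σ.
3.8118

We have X ~ Poisson(λ=14.53).

For a Poisson distribution with λ=14.53:
σ = √Var(X) = 3.8118

The standard deviation is the square root of the variance.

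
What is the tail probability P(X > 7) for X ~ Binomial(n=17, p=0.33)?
0.164243

We have X ~ Binomial(n=17, p=0.33).

P(X > 7) = 1 - P(X ≤ 7)
                = 1 - F(7)
                = 1 - 0.835757
                = 0.164243

So there's approximately a 16.4% chance that X exceeds 7.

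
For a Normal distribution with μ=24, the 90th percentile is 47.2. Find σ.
σ = 18.1031

For X ~ Normal(μ, σ), the p-th percentile satisfies x = μ + z_p × σ,
where z_p = Φ⁻¹(p) is the standard normal quantile.

Step 1: z_{0.9} = Φ⁻¹(0.9) = 1.2816

Step 2: Solve for σ:
47.2 = 24 + 1.2816 × σ
σ = (47.2 - 24) / 1.2816
σ = 23.20 / 1.2816
σ = 18.1031

Verification: μ + z × σ = 24 + 1.2816 × 18.1031 = 47.20 ✓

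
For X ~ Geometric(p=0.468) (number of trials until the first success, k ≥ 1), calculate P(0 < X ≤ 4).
0.919897

We have X ~ Geometric(p=0.468) (number of trials until the first success, k ≥ 1).

To find P(0 < X ≤ 4), we use:
P(0 < X ≤ 4) = P(X ≤ 4) - P(X ≤ 0)
                 = F(4) - F(0)
                 = 0.919897 - 0.000000
                 = 0.919897

So there's approximately a 92.0% chance that X falls in this range.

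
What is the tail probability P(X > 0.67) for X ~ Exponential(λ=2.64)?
0.170538

We have X ~ Exponential(λ=2.64).

P(X > 0.67) = 1 - P(X ≤ 0.67)
                = 1 - F(0.67)
                = 1 - 0.829462
                = 0.170538

So there's approximately a 17.1% chance that X exceeds 0.67.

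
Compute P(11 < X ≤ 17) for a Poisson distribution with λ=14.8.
0.567209

We have X ~ Poisson(λ=14.8).

To find P(11 < X ≤ 17), we use:
P(11 < X ≤ 17) = P(X ≤ 17) - P(X ≤ 11)
                 = F(17) - F(11)
                 = 0.765573 - 0.198365
                 = 0.567209

So there's approximately a 56.7% chance that X falls in this range.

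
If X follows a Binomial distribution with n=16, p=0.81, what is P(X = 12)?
0.189193

We have X ~ Binomial(n=16, p=0.81).

For a Binomial distribution, the PMF gives us the probability of each outcome.

Using the PMF formula:
P(X = 12) = 0.189193

Rounded to 4 decimal places: 0.1892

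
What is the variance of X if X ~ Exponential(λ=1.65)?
0.3673

We have X ~ Exponential(λ=1.65).

For an Exponential distribution with λ=1.65:
Var(X) = 0.3673

The variance measures the spread of the distribution around the mean.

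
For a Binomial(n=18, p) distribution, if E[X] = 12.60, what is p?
p = 0.7

For a Binomial(n, p) distribution:
E[X] = n × p

Given n = 18 and E[X] = 12.60:
12.60 = 18 × p
p = 12.60 / 18 = 0.7

Verification: Binomial(18, 0.7) has E[X] = 12.60 ✓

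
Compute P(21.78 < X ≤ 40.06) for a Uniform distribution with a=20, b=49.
0.630345

We have X ~ Uniform(a=20, b=49).

To find P(21.78 < X ≤ 40.06), we use:
P(21.78 < X ≤ 40.06) = P(X ≤ 40.06) - P(X ≤ 21.78)
                 = F(40.06) - F(21.78)
                 = 0.691724 - 0.061379
                 = 0.630345

So there's approximately a 63.0% chance that X falls in this range.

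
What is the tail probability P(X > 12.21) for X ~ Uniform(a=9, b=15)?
0.465000

We have X ~ Uniform(a=9, b=15).

P(X > 12.21) = 1 - P(X ≤ 12.21)
                = 1 - F(12.21)
                = 1 - 0.535000
                = 0.465000

So there's approximately a 46.5% chance that X exceeds 12.21.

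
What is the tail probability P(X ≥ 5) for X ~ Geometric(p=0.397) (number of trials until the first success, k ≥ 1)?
0.132212

We have X ~ Geometric(p=0.397) (number of trials until the first success, k ≥ 1).

For discrete distributions, P(X ≥ 5) = 1 - P(X ≤ 4).

P(X ≤ 4) = 0.867788
P(X ≥ 5) = 1 - 0.867788 = 0.132212

So there's approximately a 13.2% chance that X is at least 5.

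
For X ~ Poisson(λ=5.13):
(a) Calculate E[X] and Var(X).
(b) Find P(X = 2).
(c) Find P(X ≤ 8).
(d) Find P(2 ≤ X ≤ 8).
(a) E[X] = 5.1300, Var(X) = 5.1300
(b) P(X = 2) = 0.077853
(c) P(X ≤ 8) = 0.923088
(d) P(2 ≤ X ≤ 8) = 0.886820

We have X ~ Poisson(λ=5.13).

(a) Moments:
E[X] = 5.1300
Var(X) = 5.1300
σ = √Var(X) = 2.2650

(b) Point probability using PMF:
P(X = 2) = 0.077853

(c) Cumulative probability using CDF:
P(X ≤ 8) = F(8) = 0.923088

(d) Range probability:
P(2 ≤ X ≤ 8) = P(X ≤ 8) - P(X ≤ 1)
                   = F(8) - F(1)
                   = 0.923088 - 0.036269
                   = 0.886820

This means approximately 88.7% of outcomes fall in the interval [2, 8].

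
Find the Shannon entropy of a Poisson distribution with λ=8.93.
2.5037 nats

We have X ~ Poisson(λ=8.93).

The Shannon entropy measures the uncertainty or information content of the distribution.

For a Poisson distribution with λ=8.93:
H(X) = 2.5037 nats

(In bits, this would be 3.6121 bits.)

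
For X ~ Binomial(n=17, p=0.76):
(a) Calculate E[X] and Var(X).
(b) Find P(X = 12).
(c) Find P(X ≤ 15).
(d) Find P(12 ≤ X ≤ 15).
(a) E[X] = 12.9200, Var(X) = 3.1008
(b) P(X = 12) = 0.182966
(c) P(X ≤ 15) = 0.940040
(d) P(12 ≤ X ≤ 15) = 0.735121

We have X ~ Binomial(n=17, p=0.76).

(a) Moments:
E[X] = 12.9200
Var(X) = 3.1008
σ = √Var(X) = 1.7609

(b) Point probability using PMF:
P(X = 12) = 0.182966

(c) Cumulative probability using CDF:
P(X ≤ 15) = F(15) = 0.940040

(d) Range probability:
P(12 ≤ X ≤ 15) = P(X ≤ 15) - P(X ≤ 11)
                   = F(15) - F(11)
                   = 0.940040 - 0.204919
                   = 0.735121

This means approximately 73.5% of outcomes fall in the interval [12, 15].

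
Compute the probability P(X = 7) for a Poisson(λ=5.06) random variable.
0.106928

We have X ~ Poisson(λ=5.06).

For a Poisson distribution, the PMF gives us the probability of each outcome.

Using the PMF formula:
P(X = 7) = 0.106928

Rounded to 4 decimal places: 0.1069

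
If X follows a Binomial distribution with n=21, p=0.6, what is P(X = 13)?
0.174176

We have X ~ Binomial(n=21, p=0.6).

For a Binomial distribution, the PMF gives us the probability of each outcome.

Using the PMF formula:
P(X = 13) = 0.174176

Rounded to 4 decimal places: 0.1742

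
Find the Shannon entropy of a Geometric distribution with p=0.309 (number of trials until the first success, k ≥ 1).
2.0010 nats

We have X ~ Geometric(p=0.309) (number of trials until the first success, k ≥ 1).

The Shannon entropy measures the uncertainty or information content of the distribution.

For a Geometric distribution with p=0.309 (number of trials until the first success, k ≥ 1):
H(X) = 2.0010 nats

(In bits, this would be 2.8868 bits.)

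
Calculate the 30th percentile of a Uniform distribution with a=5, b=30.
12.5000

We have X ~ Uniform(a=5, b=30).

We want to find x such that P(X ≤ x) = 0.3.

This is the 30th percentile, which means 30% of values fall below this point.

Using the inverse CDF (quantile function):
x = F⁻¹(0.3) = 12.5000

Verification: P(X ≤ 12.5000) = 0.3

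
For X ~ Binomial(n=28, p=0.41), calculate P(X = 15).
0.061122

We have X ~ Binomial(n=28, p=0.41).

For a Binomial distribution, the PMF gives us the probability of each outcome.

Using the PMF formula:
P(X = 15) = 0.061122

Rounded to 4 decimal places: 0.0611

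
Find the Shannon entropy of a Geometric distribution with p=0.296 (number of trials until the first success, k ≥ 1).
2.0522 nats

We have X ~ Geometric(p=0.296) (number of trials until the first success, k ≥ 1).

The Shannon entropy measures the uncertainty or information content of the distribution.

For a Geometric distribution with p=0.296 (number of trials until the first success, k ≥ 1):
H(X) = 2.0522 nats

(In bits, this would be 2.9606 bits.)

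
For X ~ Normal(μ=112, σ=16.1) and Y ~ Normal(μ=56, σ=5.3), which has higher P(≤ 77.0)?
Y has higher probability (P(Y ≤ 77.0) = 1.0000 > P(X ≤ 77.0) = 0.0149)

Compute P(≤ 77.0) for each distribution:

X ~ Normal(μ=112, σ=16.1):
P(X ≤ 77.0) = 0.0149

Y ~ Normal(μ=56, σ=5.3):
P(Y ≤ 77.0) = 1.0000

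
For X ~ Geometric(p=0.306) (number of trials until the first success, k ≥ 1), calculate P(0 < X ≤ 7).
0.922462

We have X ~ Geometric(p=0.306) (number of trials until the first success, k ≥ 1).

To find P(0 < X ≤ 7), we use:
P(0 < X ≤ 7) = P(X ≤ 7) - P(X ≤ 0)
                 = F(7) - F(0)
                 = 0.922462 - 0.000000
                 = 0.922462

So there's approximately a 92.2% chance that X falls in this range.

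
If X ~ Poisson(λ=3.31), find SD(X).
1.8193

We have X ~ Poisson(λ=3.31).

For a Poisson distribution with λ=3.31:
σ = √Var(X) = 1.8193

The standard deviation is the square root of the variance.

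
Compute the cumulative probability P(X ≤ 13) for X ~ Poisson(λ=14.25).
0.438203

We have X ~ Poisson(λ=14.25).

The CDF gives us P(X ≤ k).

Using the CDF:
P(X ≤ 13) = 0.438203

This means there's approximately a 43.8% chance that X is at most 13.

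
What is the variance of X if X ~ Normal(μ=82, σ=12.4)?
153.7600

We have X ~ Normal(μ=82, σ=12.4).

For a Normal distribution with μ=82, σ=12.4:
Var(X) = 153.7600

The variance measures the spread of the distribution around the mean.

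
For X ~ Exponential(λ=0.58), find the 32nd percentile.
0.6649

We have X ~ Exponential(λ=0.58).

We want to find x such that P(X ≤ x) = 0.32.

This is the 32nd percentile, which means 32% of values fall below this point.

Using the inverse CDF (quantile function):
x = F⁻¹(0.32) = 0.6649

Verification: P(X ≤ 0.6649) = 0.32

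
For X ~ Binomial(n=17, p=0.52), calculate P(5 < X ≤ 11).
0.851105

We have X ~ Binomial(n=17, p=0.52).

To find P(5 < X ≤ 11), we use:
P(5 < X ≤ 11) = P(X ≤ 11) - P(X ≤ 5)
                 = F(11) - F(5)
                 = 0.902771 - 0.051666
                 = 0.851105

So there's approximately a 85.1% chance that X falls in this range.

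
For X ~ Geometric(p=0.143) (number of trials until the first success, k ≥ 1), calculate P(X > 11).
0.183142

We have X ~ Geometric(p=0.143) (number of trials until the first success, k ≥ 1).

P(X > 11) = 1 - P(X ≤ 11)
                = 1 - F(11)
                = 1 - 0.816858
                = 0.183142

So there's approximately a 18.3% chance that X exceeds 11.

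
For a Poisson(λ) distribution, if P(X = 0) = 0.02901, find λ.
λ = 3.5401

For a Poisson(λ) distribution, the PMF at 0 is:
P(X = 0) = λ^0 e^(-λ) / 0! = e^(-λ)

Given P(X = 0) = 0.02901:
e^(-λ) = 0.02901
-λ = ln(0.02901)
λ = -ln(0.02901) = 3.5401

Verification: e^(-3.5401) = 0.02901 ✓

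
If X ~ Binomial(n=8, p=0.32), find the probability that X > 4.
0.074964

We have X ~ Binomial(n=8, p=0.32).

P(X > 4) = 1 - P(X ≤ 4)
                = 1 - F(4)
                = 1 - 0.925036
                = 0.074964

So there's approximately a 7.5% chance that X exceeds 4.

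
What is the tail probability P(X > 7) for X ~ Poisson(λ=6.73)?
0.361127

We have X ~ Poisson(λ=6.73).

P(X > 7) = 1 - P(X ≤ 7)
                = 1 - F(7)
                = 1 - 0.638873
                = 0.361127

So there's approximately a 36.1% chance that X exceeds 7.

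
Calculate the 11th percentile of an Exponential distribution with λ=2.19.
0.0532

We have X ~ Exponential(λ=2.19).

We want to find x such that P(X ≤ x) = 0.11.

This is the 11th percentile, which means 11% of values fall below this point.

Using the inverse CDF (quantile function):
x = F⁻¹(0.11) = 0.0532

Verification: P(X ≤ 0.0532) = 0.11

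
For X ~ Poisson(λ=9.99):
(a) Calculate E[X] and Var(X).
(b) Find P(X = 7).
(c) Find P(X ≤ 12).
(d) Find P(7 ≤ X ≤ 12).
(a) E[X] = 9.9900, Var(X) = 9.9900
(b) P(X = 7) = 0.090350
(c) P(X ≤ 12) = 0.792503
(d) P(7 ≤ X ≤ 12) = 0.661730

We have X ~ Poisson(λ=9.99).

(a) Moments:
E[X] = 9.9900
Var(X) = 9.9900
σ = √Var(X) = 3.1607

(b) Point probability using PMF:
P(X = 7) = 0.090350

(c) Cumulative probability using CDF:
P(X ≤ 12) = F(12) = 0.792503

(d) Range probability:
P(7 ≤ X ≤ 12) = P(X ≤ 12) - P(X ≤ 6)
                   = F(12) - F(6)
                   = 0.792503 - 0.130773
                   = 0.661730

This means approximately 66.2% of outcomes fall in the interval [7, 12].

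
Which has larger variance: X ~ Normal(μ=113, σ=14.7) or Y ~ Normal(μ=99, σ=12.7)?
X has larger variance (216.0900 > 161.2900)

Compute the variance for each distribution:

X ~ Normal(μ=113, σ=14.7):
Var(X) = 216.0900

Y ~ Normal(μ=99, σ=12.7):
Var(Y) = 161.2900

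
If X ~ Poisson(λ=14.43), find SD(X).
3.7987

We have X ~ Poisson(λ=14.43).

For a Poisson distribution with λ=14.43:
σ = √Var(X) = 3.7987

The standard deviation is the square root of the variance.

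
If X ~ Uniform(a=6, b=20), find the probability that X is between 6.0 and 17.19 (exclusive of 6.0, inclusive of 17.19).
0.799286

We have X ~ Uniform(a=6, b=20).

To find P(6.0 < X ≤ 17.19), we use:
P(6.0 < X ≤ 17.19) = P(X ≤ 17.19) - P(X ≤ 6.0)
                 = F(17.19) - F(6.0)
                 = 0.799286 - 0.000000
                 = 0.799286

So there's approximately a 79.9% chance that X falls in this range.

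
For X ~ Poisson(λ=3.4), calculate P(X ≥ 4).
0.441643

We have X ~ Poisson(λ=3.4).

For discrete distributions, P(X ≥ 4) = 1 - P(X ≤ 3).

P(X ≤ 3) = 0.558357
P(X ≥ 4) = 1 - 0.558357 = 0.441643

So there's approximately a 44.2% chance that X is at least 4.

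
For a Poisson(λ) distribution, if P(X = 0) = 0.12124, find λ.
λ = 2.1100

For a Poisson(λ) distribution, the PMF at 0 is:
P(X = 0) = λ^0 e^(-λ) / 0! = e^(-λ)

Given P(X = 0) = 0.12124:
e^(-λ) = 0.12124
-λ = ln(0.12124)
λ = -ln(0.12124) = 2.1100

Verification: e^(-2.1100) = 0.12124 ✓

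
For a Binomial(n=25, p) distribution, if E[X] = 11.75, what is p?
p = 0.47

For a Binomial(n, p) distribution:
E[X] = n × p

Given n = 25 and E[X] = 11.75:
11.75 = 25 × p
p = 11.75 / 25 = 0.47

Verification: Binomial(25, 0.47) has E[X] = 11.75 ✓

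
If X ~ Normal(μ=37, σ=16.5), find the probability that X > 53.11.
0.164442

We have X ~ Normal(μ=37, σ=16.5).

P(X > 53.11) = 1 - P(X ≤ 53.11)
                = 1 - F(53.11)
                = 1 - 0.835558
                = 0.164442

So there's approximately a 16.4% chance that X exceeds 53.11.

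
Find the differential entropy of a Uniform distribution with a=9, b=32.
3.1355 nats

We have X ~ Uniform(a=9, b=32).

The differential entropy measures the uncertainty or information content of the distribution.

For a Uniform distribution with a=9, b=32:
h(X) = 3.1355 nats

(In bits, this would be 4.5236 bits.)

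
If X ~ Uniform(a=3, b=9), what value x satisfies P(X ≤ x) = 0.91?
8.4600

We have X ~ Uniform(a=3, b=9).

We want to find x such that P(X ≤ x) = 0.91.

This is the 91st percentile, which means 91% of values fall below this point.

Using the inverse CDF (quantile function):
x = F⁻¹(0.91) = 8.4600

Verification: P(X ≤ 8.4600) = 0.91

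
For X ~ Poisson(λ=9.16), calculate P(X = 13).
0.053979

We have X ~ Poisson(λ=9.16).

For a Poisson distribution, the PMF gives us the probability of each outcome.

Using the PMF formula:
P(X = 13) = 0.053979

Rounded to 4 decimal places: 0.0540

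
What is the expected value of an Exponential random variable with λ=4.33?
0.2309

We have X ~ Exponential(λ=4.33).

For an Exponential distribution with λ=4.33:
E[X] = 0.2309

This is the expected (average) value of X.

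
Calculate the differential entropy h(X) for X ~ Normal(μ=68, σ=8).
3.4984 nats

We have X ~ Normal(μ=68, σ=8).

The differential entropy measures the uncertainty or information content of the distribution.

For a Normal distribution with μ=68, σ=8:
h(X) = 3.4984 nats

(In bits, this would be 5.0471 bits.)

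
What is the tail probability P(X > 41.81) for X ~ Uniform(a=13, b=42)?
0.006552

We have X ~ Uniform(a=13, b=42).

P(X > 41.81) = 1 - P(X ≤ 41.81)
                = 1 - F(41.81)
                = 1 - 0.993448
                = 0.006552

So there's approximately a 0.7% chance that X exceeds 41.81.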